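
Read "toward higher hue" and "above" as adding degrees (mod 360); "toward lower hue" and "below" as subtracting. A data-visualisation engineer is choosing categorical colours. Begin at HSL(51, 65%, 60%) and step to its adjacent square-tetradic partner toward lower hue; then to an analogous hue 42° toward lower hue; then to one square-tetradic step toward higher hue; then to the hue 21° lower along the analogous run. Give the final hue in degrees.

348°

−90° (square ↓): 51 − 90 = -39 → -39 + 360 = 321°
−42° (analog 42° ↓): 321 − 42 = 279°
+90° (square ↑): 279 + 90 = 369 → 369 − 360 = 9°
−21° (analog 21° ↓): 9 − 21 = -12 → -12 + 360 = 348°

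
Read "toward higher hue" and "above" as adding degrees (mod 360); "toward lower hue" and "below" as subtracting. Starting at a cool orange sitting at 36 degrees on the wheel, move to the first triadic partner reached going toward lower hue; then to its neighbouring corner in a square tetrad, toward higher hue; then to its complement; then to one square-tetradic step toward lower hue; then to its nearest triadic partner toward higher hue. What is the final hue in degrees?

216°

−120° (triadic ↓): 36 − 120 = -84 → -84 + 360 = 276°
+90° (square ↑): 276 + 90 = 366 → 366 − 360 = 6°
+180° (complement): 6 + 180 = 186°
−90° (square ↓): 186 − 90 = 96°
+120° (triadic ↑): 96 + 120 = 216°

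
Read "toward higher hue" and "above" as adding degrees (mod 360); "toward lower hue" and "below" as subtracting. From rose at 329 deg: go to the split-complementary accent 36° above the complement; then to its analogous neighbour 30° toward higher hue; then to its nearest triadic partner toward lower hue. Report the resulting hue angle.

95°

+216° (split-comp 36° ↑): 329 + 216 = 545 → 545 − 360 = 185°
+30° (analog 30° ↑): 185 + 30 = 215°
−120° (triadic ↓): 215 − 120 = 95°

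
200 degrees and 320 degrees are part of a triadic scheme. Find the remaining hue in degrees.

80°

A triad places three hues 120° apart.
The full set through 200° is {80°, 200°, 320°}.
Given {200°, 320°}, the missing hue is 80°.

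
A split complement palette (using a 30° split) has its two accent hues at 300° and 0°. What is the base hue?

The accents sit 30° either side of the complement, so the complement is their short-arc midpoint on the wheel.
Short-arc midpoint of 300° and 0°: 330°.
Base is 180° from the complement: 330 − 180 = 150°

150°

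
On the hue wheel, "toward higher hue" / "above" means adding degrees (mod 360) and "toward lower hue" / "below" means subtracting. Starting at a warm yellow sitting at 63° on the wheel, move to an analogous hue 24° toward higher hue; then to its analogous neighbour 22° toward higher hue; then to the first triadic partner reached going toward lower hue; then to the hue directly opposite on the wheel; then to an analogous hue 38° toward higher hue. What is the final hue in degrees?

63 + 24 = 87°   (analog 24° ↑)
87 + 22 = 109°   (analog 22° ↑)
109 − 120 = -11 → -11 + 360 = 349°   (triadic ↓)
349 + 180 = 529 → 529 − 360 = 169°   (complement)
169 + 38 = 207°   (analog 38° ↑)

207°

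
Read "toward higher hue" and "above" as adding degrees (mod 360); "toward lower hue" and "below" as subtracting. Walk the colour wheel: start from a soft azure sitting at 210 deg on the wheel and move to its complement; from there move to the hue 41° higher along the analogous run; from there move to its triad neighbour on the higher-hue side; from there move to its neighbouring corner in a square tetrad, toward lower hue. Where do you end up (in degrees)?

+180° (complement): 210 + 180 = 390 → 390 − 360 = 30°
+41° (analog 41° ↑): 30 + 41 = 71°
+120° (triadic ↑): 71 + 120 = 191°
−90° (square ↓): 191 − 90 = 101°

101°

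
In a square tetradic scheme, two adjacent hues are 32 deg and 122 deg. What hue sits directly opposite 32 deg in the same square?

A square tetradic scheme places four hues 90° apart; opposite corners are 180° apart.
32 + 180 = 212°

212°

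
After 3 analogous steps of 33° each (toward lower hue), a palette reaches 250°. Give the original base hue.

3 steps of 33° (toward lower hue) give a net shift of −99°.
Start = end − shift: 250 + 99 = 349°

349°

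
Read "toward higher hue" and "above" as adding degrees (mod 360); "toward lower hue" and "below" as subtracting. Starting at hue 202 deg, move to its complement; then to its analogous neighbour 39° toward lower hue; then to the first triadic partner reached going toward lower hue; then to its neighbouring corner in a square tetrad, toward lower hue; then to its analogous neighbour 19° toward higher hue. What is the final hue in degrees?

152°

202 + 180 = 382 → 382 − 360 = 22°   (complement)
22 − 39 = -17 → -17 + 360 = 343°   (analog 39° ↓)
343 − 120 = 223°   (triadic ↓)
223 − 90 = 133°   (square ↓)
133 + 19 = 152°   (analog 19° ↑)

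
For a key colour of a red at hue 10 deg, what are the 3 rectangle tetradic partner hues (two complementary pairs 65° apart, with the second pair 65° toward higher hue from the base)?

A rectangular tetradic uses two complementary pairs 65° apart: offsets 0°, 65°, 180°, 245°.
10 + 65 = 75°
10 + 180 = 190°
10 + 245 = 255°

75°, 190° and 255°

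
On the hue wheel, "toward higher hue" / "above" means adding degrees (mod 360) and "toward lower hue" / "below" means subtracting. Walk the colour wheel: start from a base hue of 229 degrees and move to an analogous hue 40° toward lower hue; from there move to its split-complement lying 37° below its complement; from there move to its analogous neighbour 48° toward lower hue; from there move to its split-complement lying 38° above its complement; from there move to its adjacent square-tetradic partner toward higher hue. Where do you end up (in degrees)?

232°

analog 40° ↓ −40°: 229 − 40 = 189°
split-comp 37° ↓ +143°: 189 + 143 = 332°
analog 48° ↓ −48°: 332 − 48 = 284°
split-comp 38° ↑ +218°: 284 + 218 = 502 → 502 − 360 = 142°
square ↑ +90°: 142 + 90 = 232°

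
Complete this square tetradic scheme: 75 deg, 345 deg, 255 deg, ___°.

A square tetradic scheme places four hues every 90°.
The full set through 75° is {75°, 165°, 255°, 345°}.
Given {75°, 255°, 345°}, the missing hue is 165°.

165°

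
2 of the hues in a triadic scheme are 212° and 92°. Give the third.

A triad places three hues 120° apart.
The full set through 92° is {92°, 212°, 332°}.
Given {92°, 212°}, the missing hue is 332°.

332°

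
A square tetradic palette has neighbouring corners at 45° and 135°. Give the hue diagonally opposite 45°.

225°

A square tetradic scheme places four hues 90° apart; opposite corners are 180° apart.
45 + 180 = 225°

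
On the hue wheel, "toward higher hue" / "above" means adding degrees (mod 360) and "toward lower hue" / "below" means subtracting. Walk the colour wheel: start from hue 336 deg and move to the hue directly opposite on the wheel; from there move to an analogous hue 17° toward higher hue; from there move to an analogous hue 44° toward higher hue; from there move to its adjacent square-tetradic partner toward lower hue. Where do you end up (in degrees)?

+180° (complement): 336 + 180 = 516 → 516 − 360 = 156°
+17° (analog 17° ↑): 156 + 17 = 173°
+44° (analog 44° ↑): 173 + 44 = 217°
−90° (square ↓): 217 − 90 = 127°

127°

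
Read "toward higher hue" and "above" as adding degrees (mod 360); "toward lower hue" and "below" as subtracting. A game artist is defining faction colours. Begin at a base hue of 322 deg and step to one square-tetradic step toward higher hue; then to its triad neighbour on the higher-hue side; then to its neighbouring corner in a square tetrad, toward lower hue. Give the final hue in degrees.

82°

square ↑ +90°: 322 + 90 = 412 → 412 − 360 = 52°
triadic ↑ +120°: 52 + 120 = 172°
square ↓ −90°: 172 − 90 = 82°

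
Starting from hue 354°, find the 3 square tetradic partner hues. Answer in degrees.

84°, 174°, and 264°

A square tetradic scheme places four hues every 90°.
354 + 90 = 444 → 444 − 360 = 84°
354 + 180 = 534 → 534 − 360 = 174°
354 + 270 = 624 → 624 − 360 = 264°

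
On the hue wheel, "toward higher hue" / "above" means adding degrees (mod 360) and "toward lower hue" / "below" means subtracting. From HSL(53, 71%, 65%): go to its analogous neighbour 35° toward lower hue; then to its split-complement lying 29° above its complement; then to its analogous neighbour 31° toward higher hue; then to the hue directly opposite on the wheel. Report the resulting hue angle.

analog 35° ↓ −35°: 53 − 35 = 18°
split-comp 29° ↑ +209°: 18 + 209 = 227°
analog 31° ↑ +31°: 227 + 31 = 258°
complement +180°: 258 + 180 = 438 → 438 − 360 = 78°

78°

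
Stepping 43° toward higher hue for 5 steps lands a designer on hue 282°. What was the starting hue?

67°

5 steps of 43° (toward higher hue) give a net shift of +215°.
Start = end − shift: 282 − 215 = 67°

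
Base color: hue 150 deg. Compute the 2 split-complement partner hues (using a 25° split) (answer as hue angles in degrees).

Split-complementary hues sit 25° either side of the complement.
Complement of 150 deg: 150 + 180 = 330°
330 − 25 = 305°
330 + 25 = 355°

305° and 355°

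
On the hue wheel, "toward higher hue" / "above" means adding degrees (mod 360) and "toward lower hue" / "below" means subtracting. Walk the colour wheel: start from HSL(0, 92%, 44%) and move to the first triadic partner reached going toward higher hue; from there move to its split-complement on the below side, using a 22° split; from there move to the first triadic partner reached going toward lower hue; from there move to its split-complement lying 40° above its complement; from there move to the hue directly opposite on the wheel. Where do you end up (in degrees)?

198°

0 + 120 = 120°   (triadic ↑)
120 + 158 = 278°   (split-comp 22° ↓)
278 − 120 = 158°   (triadic ↓)
158 + 220 = 378 → 378 − 360 = 18°   (split-comp 40° ↑)
18 + 180 = 198°   (complement)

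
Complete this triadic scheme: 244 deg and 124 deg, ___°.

4°

A triad places three hues 120° apart.
The full set through 124° is {4°, 124°, 244°}.
Given {124°, 244°}, the missing hue is 4°.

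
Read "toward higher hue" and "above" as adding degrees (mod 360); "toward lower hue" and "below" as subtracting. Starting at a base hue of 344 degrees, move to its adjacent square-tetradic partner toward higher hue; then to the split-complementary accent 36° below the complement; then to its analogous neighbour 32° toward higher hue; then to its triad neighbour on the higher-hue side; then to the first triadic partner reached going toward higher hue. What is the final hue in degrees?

square ↑ +90°: 344 + 90 = 434 → 434 − 360 = 74°
split-comp 36° ↓ +144°: 74 + 144 = 218°
analog 32° ↑ +32°: 218 + 32 = 250°
triadic ↑ +120°: 250 + 120 = 370 → 370 − 360 = 10°
triadic ↑ +120°: 10 + 120 = 130°

130°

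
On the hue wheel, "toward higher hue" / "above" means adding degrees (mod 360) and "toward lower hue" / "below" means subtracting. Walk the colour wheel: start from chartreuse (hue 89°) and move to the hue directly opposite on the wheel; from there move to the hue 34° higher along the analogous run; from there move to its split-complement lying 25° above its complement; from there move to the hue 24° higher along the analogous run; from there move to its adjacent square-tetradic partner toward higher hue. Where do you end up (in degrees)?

262°

+180° (complement): 89 + 180 = 269°
+34° (analog 34° ↑): 269 + 34 = 303°
+205° (split-comp 25° ↑): 303 + 205 = 508 → 508 − 360 = 148°
+24° (analog 24° ↑): 148 + 24 = 172°
+90° (square ↑): 172 + 90 = 262°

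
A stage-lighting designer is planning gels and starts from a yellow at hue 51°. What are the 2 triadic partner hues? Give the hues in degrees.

171° and 291°

51 + 120 = 171°
51 + 240 = 291°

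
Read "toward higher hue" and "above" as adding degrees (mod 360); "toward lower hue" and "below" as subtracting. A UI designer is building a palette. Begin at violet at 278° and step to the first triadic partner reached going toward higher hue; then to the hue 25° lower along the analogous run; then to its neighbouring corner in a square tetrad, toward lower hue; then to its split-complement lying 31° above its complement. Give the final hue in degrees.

134°

+120° (triadic ↑): 278 + 120 = 398 → 398 − 360 = 38°
−25° (analog 25° ↓): 38 − 25 = 13°
−90° (square ↓): 13 − 90 = -77 → -77 + 360 = 283°
+211° (split-comp 31° ↑): 283 + 211 = 494 → 494 − 360 = 134°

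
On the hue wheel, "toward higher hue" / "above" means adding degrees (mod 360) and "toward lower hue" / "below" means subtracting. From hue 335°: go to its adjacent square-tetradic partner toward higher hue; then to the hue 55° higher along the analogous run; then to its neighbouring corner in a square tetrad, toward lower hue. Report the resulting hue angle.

square ↑ +90°: 335 + 90 = 425 → 425 − 360 = 65°
analog 55° ↑ +55°: 65 + 55 = 120°
square ↓ −90°: 120 − 90 = 30°

30°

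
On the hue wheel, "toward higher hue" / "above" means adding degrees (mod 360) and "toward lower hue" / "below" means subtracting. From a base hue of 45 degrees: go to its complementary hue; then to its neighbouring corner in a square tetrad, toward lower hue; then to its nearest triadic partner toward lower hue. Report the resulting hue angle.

45 + 180 = 225°   (complement)
225 − 90 = 135°   (square ↓)
135 − 120 = 15°   (triadic ↓)

15°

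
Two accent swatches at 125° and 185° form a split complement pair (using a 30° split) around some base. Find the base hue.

335°

The accents sit 30° either side of the complement, so the complement is their short-arc midpoint on the wheel.
Short-arc midpoint of 125° and 185°: 155°.
Base is 180° from the complement: 155 − 180 = -25 → -25 + 360 = 335°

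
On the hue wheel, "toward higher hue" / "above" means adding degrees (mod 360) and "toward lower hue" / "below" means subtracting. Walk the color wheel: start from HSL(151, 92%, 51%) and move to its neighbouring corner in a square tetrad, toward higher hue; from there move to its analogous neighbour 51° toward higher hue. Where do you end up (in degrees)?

292°

square ↑ +90°: 151 + 90 = 241°
analog 51° ↑ +51°: 241 + 51 = 292°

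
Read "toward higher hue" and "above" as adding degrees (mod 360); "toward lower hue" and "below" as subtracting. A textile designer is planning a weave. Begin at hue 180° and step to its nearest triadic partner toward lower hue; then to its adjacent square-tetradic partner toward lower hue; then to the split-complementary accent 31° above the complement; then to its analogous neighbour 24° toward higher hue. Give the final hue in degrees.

205°

180 − 120 = 60°   (triadic ↓)
60 − 90 = -30 → -30 + 360 = 330°   (square ↓)
330 + 211 = 541 → 541 − 360 = 181°   (split-comp 31° ↑)
181 + 24 = 205°   (analog 24° ↑)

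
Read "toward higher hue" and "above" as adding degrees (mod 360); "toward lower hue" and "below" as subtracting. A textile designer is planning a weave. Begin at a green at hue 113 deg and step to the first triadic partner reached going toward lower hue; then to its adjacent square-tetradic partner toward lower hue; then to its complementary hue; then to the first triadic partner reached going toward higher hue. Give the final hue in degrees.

triadic ↓ −120°: 113 − 120 = -7 → -7 + 360 = 353°
square ↓ −90°: 353 − 90 = 263°
complement +180°: 263 + 180 = 443 → 443 − 360 = 83°
triadic ↑ +120°: 83 + 120 = 203°

203°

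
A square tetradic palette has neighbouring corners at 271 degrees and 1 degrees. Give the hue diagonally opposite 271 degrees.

91°

A square tetradic scheme places four hues 90° apart; opposite corners are 180° apart.
271 + 180 = 451 → 451 − 360 = 91°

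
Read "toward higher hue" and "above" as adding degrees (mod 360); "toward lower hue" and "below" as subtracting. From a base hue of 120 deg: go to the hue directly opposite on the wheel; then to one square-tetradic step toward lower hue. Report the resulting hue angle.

+180° (complement): 120 + 180 = 300°
−90° (square ↓): 300 − 90 = 210°

210°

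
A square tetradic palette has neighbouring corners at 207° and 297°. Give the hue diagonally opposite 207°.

A square tetradic scheme places four hues 90° apart; opposite corners are 180° apart.
207 + 180 = 387 → 387 − 360 = 27°

27°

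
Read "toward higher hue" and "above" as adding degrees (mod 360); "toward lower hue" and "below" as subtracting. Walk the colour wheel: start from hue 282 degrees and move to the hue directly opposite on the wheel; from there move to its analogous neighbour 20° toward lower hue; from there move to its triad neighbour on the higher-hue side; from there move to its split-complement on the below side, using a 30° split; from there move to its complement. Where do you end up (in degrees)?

172°

282 + 180 = 462 → 462 − 360 = 102°   (complement)
102 − 20 = 82°   (analog 20° ↓)
82 + 120 = 202°   (triadic ↑)
202 + 150 = 352°   (split-comp 30° ↓)
352 + 180 = 532 → 532 − 360 = 172°   (complement)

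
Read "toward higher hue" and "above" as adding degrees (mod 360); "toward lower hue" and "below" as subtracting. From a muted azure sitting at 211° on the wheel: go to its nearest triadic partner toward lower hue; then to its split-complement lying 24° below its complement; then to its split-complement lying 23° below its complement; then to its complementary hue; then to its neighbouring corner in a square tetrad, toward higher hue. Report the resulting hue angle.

314°

−120° (triadic ↓): 211 − 120 = 91°
+156° (split-comp 24° ↓): 91 + 156 = 247°
+157° (split-comp 23° ↓): 247 + 157 = 404 → 404 − 360 = 44°
+180° (complement): 44 + 180 = 224°
+90° (square ↑): 224 + 90 = 314°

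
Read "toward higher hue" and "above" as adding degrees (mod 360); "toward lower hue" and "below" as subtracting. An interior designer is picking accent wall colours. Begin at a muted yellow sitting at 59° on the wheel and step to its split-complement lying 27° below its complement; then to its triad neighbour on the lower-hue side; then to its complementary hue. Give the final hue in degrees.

272°

+153° (split-comp 27° ↓): 59 + 153 = 212°
−120° (triadic ↓): 212 − 120 = 92°
+180° (complement): 92 + 180 = 272°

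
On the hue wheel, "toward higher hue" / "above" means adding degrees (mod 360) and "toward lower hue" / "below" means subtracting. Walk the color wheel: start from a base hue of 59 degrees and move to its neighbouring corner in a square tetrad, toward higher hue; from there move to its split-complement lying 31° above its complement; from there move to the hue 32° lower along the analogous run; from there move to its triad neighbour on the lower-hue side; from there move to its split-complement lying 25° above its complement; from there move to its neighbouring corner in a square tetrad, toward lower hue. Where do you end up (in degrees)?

323°

square ↑ +90°: 59 + 90 = 149°
split-comp 31° ↑ +211°: 149 + 211 = 360 → 360 − 360 = 0°
analog 32° ↓ −32°: 0 − 32 = -32 → -32 + 360 = 328°
triadic ↓ −120°: 328 − 120 = 208°
split-comp 25° ↑ +205°: 208 + 205 = 413 → 413 − 360 = 53°
square ↓ −90°: 53 − 90 = -37 → -37 + 360 = 323°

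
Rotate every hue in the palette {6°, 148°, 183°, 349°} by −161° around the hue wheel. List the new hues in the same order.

6 − 161 = -155 → -155 + 360 = 205°
148 − 161 = -13 → -13 + 360 = 347°
183 − 161 = 22°
349 − 161 = 188°

205°, 347°, 22°, 188°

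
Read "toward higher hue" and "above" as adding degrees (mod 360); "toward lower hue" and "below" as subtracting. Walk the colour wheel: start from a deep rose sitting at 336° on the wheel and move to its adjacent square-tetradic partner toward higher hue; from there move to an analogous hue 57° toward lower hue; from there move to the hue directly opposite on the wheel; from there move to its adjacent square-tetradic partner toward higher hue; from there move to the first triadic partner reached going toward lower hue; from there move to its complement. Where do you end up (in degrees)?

339°

square ↑ +90°: 336 + 90 = 426 → 426 − 360 = 66°
analog 57° ↓ −57°: 66 − 57 = 9°
complement +180°: 9 + 180 = 189°
square ↑ +90°: 189 + 90 = 279°
triadic ↓ −120°: 279 − 120 = 159°
complement +180°: 159 + 180 = 339°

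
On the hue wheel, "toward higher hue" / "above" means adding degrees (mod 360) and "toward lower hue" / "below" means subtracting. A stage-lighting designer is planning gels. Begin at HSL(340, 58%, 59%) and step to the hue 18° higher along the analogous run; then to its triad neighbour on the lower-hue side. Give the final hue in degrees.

238°

+18° (analog 18° ↑): 340 + 18 = 358°
−120° (triadic ↓): 358 − 120 = 238°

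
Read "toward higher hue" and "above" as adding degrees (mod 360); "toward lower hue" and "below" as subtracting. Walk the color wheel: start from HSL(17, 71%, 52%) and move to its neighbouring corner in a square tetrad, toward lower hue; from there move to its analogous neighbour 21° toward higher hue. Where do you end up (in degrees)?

−90° (square ↓): 17 − 90 = -73 → -73 + 360 = 287°
+21° (analog 21° ↑): 287 + 21 = 308°

308°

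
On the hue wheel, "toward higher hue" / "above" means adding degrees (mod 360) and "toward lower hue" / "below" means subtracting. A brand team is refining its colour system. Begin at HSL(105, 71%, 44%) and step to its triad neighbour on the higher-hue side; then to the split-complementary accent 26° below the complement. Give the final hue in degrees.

+120° (triadic ↑): 105 + 120 = 225°
+154° (split-comp 26° ↓): 225 + 154 = 379 → 379 − 360 = 19°

19°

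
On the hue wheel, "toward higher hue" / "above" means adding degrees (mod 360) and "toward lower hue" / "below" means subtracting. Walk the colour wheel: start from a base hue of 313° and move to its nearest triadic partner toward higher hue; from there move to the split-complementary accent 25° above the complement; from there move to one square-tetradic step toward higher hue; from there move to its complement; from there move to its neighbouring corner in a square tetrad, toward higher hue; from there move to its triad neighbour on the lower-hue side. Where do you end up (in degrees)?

158°

triadic ↑ +120°: 313 + 120 = 433 → 433 − 360 = 73°
split-comp 25° ↑ +205°: 73 + 205 = 278°
square ↑ +90°: 278 + 90 = 368 → 368 − 360 = 8°
complement +180°: 8 + 180 = 188°
square ↑ +90°: 188 + 90 = 278°
triadic ↓ −120°: 278 − 120 = 158°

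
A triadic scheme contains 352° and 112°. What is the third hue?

A triad spaces three hues 120° apart.
The full set is {112°, 232°, 352°}.

232°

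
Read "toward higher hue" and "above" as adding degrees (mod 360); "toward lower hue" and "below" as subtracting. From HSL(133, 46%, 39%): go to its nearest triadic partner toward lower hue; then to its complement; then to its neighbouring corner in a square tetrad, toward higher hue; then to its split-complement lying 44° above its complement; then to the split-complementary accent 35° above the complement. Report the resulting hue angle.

2°

133 − 120 = 13°   (triadic ↓)
13 + 180 = 193°   (complement)
193 + 90 = 283°   (square ↑)
283 + 224 = 507 → 507 − 360 = 147°   (split-comp 44° ↑)
147 + 215 = 362 → 362 − 360 = 2°   (split-comp 35° ↑)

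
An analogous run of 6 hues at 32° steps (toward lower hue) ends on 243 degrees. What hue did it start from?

5 steps of 32° (toward lower hue) give a net shift of −160°.
Start = end − shift: 243 + 160 = 403 → 403 − 360 = 43°

43°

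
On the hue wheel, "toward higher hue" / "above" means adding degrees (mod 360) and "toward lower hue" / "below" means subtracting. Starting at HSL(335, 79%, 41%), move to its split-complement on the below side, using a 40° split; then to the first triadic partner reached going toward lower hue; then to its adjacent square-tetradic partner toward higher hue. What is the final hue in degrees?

split-comp 40° ↓ +140°: 335 + 140 = 475 → 475 − 360 = 115°
triadic ↓ −120°: 115 − 120 = -5 → -5 + 360 = 355°
square ↑ +90°: 355 + 90 = 445 → 445 − 360 = 85°

85°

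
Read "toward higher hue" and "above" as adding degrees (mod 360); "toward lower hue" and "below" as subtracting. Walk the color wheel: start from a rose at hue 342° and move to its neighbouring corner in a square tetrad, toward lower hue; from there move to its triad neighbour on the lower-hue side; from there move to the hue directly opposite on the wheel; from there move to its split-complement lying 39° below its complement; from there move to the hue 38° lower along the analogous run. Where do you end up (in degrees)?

342 − 90 = 252°   (square ↓)
252 − 120 = 132°   (triadic ↓)
132 + 180 = 312°   (complement)
312 + 141 = 453 → 453 − 360 = 93°   (split-comp 39° ↓)
93 − 38 = 55°   (analog 38° ↓)

55°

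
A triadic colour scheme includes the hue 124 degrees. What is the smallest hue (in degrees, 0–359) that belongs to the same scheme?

A triad places three hues 120° apart.
The full set through 124° is {4°, 124°, 244°}.

4°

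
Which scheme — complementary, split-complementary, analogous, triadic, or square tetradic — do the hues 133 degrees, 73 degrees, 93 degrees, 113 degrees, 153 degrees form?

analogous

Sort the hues: 73°, 93°, 113°, 133°, 153°.
Successive gaps around the wheel: 20°, 20°, 20°, 20°, 280°.
A run of hues at equal small steps (20°) with one large closing gap is an analogous group.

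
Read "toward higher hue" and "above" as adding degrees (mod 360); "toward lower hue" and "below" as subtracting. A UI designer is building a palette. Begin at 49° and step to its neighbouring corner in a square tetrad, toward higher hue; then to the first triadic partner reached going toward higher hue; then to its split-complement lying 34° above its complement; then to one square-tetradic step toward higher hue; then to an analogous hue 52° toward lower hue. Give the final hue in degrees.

151°

+90° (square ↑): 49 + 90 = 139°
+120° (triadic ↑): 139 + 120 = 259°
+214° (split-comp 34° ↑): 259 + 214 = 473 → 473 − 360 = 113°
+90° (square ↑): 113 + 90 = 203°
−52° (analog 52° ↓): 203 − 52 = 151°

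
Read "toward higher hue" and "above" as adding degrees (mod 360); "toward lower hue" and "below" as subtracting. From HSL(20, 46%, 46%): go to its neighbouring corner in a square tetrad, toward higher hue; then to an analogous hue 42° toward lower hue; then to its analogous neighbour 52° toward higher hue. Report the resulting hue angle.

+90° (square ↑): 20 + 90 = 110°
−42° (analog 42° ↓): 110 − 42 = 68°
+52° (analog 52° ↑): 68 + 52 = 120°

120°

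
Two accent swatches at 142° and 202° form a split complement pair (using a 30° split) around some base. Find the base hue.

352°

The accents sit 30° either side of the complement, so the complement is their short-arc midpoint on the wheel.
Short-arc midpoint of 142° and 202°: 172°.
Base is 180° from the complement: 172 − 180 = -8 → -8 + 360 = 352°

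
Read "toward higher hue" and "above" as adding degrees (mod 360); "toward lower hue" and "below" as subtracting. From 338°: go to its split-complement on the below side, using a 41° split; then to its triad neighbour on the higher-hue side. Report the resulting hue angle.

split-comp 41° ↓ +139°: 338 + 139 = 477 → 477 − 360 = 117°
triadic ↑ +120°: 117 + 120 = 237°

237°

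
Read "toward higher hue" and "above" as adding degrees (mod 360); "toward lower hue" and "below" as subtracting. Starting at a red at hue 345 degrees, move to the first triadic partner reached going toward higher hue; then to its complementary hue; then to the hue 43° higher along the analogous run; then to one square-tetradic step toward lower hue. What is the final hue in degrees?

238°

triadic ↑ +120°: 345 + 120 = 465 → 465 − 360 = 105°
complement +180°: 105 + 180 = 285°
analog 43° ↑ +43°: 285 + 43 = 328°
square ↓ −90°: 328 − 90 = 238°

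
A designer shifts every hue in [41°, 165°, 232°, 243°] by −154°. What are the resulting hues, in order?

247°, 11°, 78°, 89°

41 − 154 = -113 → -113 + 360 = 247°
165 − 154 = 11°
232 − 154 = 78°
243 − 154 = 89°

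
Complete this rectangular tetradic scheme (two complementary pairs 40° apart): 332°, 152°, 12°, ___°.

192°

A rectangular tetradic uses two complementary pairs 40° apart: offsets 0°, 40°, 180°, 220°.
Among {12°, 152°, 332°}, 332° and 152° are a 180° pair.
The remaining hue 12° needs its own complement: 12 + 180 = 192°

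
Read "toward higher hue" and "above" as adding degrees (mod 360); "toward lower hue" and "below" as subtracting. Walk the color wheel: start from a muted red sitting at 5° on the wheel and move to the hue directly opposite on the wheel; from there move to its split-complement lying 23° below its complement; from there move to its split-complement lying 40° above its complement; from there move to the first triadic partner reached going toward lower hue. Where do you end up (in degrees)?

complement +180°: 5 + 180 = 185°
split-comp 23° ↓ +157°: 185 + 157 = 342°
split-comp 40° ↑ +220°: 342 + 220 = 562 → 562 − 360 = 202°
triadic ↓ −120°: 202 − 120 = 82°

82°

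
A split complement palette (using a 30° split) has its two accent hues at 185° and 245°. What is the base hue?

The accents sit 30° either side of the complement, so the complement is their short-arc midpoint on the wheel.
Short-arc midpoint of 185° and 245°: 215°.
Base is 180° from the complement: 215 − 180 = 35°

35°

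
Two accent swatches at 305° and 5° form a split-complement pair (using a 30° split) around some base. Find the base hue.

155°

The accents sit 30° either side of the complement, so the complement is their short-arc midpoint on the wheel.
Short-arc midpoint of 305° and 5°: 335°.
Base is 180° from the complement: 335 − 180 = 155°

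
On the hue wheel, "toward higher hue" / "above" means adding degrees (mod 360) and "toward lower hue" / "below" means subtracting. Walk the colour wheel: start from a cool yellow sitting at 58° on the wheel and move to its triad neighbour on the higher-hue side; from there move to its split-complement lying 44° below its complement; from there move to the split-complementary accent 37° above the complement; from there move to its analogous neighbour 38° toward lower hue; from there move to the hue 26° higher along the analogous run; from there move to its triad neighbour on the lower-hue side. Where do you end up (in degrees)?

58 + 120 = 178°   (triadic ↑)
178 + 136 = 314°   (split-comp 44° ↓)
314 + 217 = 531 → 531 − 360 = 171°   (split-comp 37° ↑)
171 − 38 = 133°   (analog 38° ↓)
133 + 26 = 159°   (analog 26° ↑)
159 − 120 = 39°   (triadic ↓)

39°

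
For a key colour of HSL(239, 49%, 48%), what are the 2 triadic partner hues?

A triad places three hues 120° apart.
239 + 120 = 359°
239 + 240 = 479 → 479 − 360 = 119°

359° and 119°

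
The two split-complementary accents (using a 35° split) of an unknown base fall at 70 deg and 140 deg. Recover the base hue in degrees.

The accents sit 35° either side of the complement, so the complement is their short-arc midpoint on the wheel.
Short-arc midpoint of 70° and 140°: 105°.
Base is 180° from the complement: 105 − 180 = -75 → -75 + 360 = 285°

285°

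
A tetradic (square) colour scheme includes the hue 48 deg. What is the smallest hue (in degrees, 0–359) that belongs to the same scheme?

48°

A square tetradic scheme places four hues every 90°.
The full set through 48° is {48°, 138°, 228°, 318°}.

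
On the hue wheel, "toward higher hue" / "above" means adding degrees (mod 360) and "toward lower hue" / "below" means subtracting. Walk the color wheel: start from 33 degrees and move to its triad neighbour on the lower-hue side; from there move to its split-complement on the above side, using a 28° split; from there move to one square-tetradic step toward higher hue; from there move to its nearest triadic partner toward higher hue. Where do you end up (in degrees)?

triadic ↓ −120°: 33 − 120 = -87 → -87 + 360 = 273°
split-comp 28° ↑ +208°: 273 + 208 = 481 → 481 − 360 = 121°
square ↑ +90°: 121 + 90 = 211°
triadic ↑ +120°: 211 + 120 = 331°

331°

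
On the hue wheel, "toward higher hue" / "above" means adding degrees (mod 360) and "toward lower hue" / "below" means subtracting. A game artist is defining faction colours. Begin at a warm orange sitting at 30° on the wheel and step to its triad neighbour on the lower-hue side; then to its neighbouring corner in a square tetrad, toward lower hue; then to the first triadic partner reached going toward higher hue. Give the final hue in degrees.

300°

30 − 120 = -90 → -90 + 360 = 270°   (triadic ↓)
270 − 90 = 180°   (square ↓)
180 + 120 = 300°   (triadic ↑)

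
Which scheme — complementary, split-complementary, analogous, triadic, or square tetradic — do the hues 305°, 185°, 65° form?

Sort the hues: 65°, 185°, 305°.
Successive gaps around the wheel: 120°, 120°, 120°.
Three hues equally spaced 120° apart form a triad.

triadic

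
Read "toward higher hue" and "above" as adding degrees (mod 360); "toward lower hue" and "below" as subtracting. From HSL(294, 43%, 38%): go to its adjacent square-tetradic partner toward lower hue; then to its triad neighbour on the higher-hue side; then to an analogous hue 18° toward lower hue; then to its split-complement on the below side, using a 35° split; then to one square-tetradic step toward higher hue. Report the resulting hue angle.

181°

−90° (square ↓): 294 − 90 = 204°
+120° (triadic ↑): 204 + 120 = 324°
−18° (analog 18° ↓): 324 − 18 = 306°
+145° (split-comp 35° ↓): 306 + 145 = 451 → 451 − 360 = 91°
+90° (square ↑): 91 + 90 = 181°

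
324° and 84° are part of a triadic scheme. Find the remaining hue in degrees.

A triad places three hues 120° apart.
The full set through 84° is {84°, 204°, 324°}.
Given {84°, 324°}, the missing hue is 204°.

204°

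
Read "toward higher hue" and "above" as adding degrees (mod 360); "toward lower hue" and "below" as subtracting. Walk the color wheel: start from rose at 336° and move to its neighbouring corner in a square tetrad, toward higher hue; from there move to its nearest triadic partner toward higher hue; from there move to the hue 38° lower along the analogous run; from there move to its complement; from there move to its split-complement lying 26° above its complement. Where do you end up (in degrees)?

336 + 90 = 426 → 426 − 360 = 66°   (square ↑)
66 + 120 = 186°   (triadic ↑)
186 − 38 = 148°   (analog 38° ↓)
148 + 180 = 328°   (complement)
328 + 206 = 534 → 534 − 360 = 174°   (split-comp 26° ↑)

174°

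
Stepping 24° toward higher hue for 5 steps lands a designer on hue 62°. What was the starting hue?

302°

5 steps of 24° (toward higher hue) give a net shift of +120°.
Start = end − shift: 62 − 120 = -58 → -58 + 360 = 302°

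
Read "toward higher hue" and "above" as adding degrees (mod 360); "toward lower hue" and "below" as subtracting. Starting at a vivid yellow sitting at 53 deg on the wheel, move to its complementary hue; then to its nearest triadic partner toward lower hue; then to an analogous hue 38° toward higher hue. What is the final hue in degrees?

151°

53 + 180 = 233°   (complement)
233 − 120 = 113°   (triadic ↓)
113 + 38 = 151°   (analog 38° ↑)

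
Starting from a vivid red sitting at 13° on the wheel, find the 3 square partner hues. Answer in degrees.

103°, 193°, 283°

A square tetradic scheme places four hues every 90°.
13 + 90 = 103°
13 + 180 = 193°
13 + 270 = 283°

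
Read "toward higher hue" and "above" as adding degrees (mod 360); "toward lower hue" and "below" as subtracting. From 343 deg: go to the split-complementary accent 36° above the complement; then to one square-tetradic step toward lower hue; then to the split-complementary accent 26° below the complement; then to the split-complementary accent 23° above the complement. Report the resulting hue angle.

106°

+216° (split-comp 36° ↑): 343 + 216 = 559 → 559 − 360 = 199°
−90° (square ↓): 199 − 90 = 109°
+154° (split-comp 26° ↓): 109 + 154 = 263°
+203° (split-comp 23° ↑): 263 + 203 = 466 → 466 − 360 = 106°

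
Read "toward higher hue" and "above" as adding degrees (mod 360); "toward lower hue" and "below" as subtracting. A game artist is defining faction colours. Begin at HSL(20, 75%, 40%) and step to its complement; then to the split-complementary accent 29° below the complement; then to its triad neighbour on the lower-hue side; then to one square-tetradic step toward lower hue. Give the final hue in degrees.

141°

+180° (complement): 20 + 180 = 200°
+151° (split-comp 29° ↓): 200 + 151 = 351°
−120° (triadic ↓): 351 − 120 = 231°
−90° (square ↓): 231 − 90 = 141°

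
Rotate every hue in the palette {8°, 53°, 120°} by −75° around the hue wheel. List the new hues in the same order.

293°, 338°, 45°

8 − 75 = -67 → -67 + 360 = 293°
53 − 75 = -22 → -22 + 360 = 338°
120 − 75 = 45°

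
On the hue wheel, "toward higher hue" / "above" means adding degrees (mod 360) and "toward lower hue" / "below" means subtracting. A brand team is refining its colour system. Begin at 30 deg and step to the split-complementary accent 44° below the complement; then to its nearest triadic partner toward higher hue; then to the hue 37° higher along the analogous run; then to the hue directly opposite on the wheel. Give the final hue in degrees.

split-comp 44° ↓ +136°: 30 + 136 = 166°
triadic ↑ +120°: 166 + 120 = 286°
analog 37° ↑ +37°: 286 + 37 = 323°
complement +180°: 323 + 180 = 503 → 503 − 360 = 143°

143°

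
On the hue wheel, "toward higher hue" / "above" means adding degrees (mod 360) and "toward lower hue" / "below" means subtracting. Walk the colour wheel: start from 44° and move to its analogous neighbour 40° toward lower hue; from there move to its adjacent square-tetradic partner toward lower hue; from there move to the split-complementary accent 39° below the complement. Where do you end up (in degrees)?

−40° (analog 40° ↓): 44 − 40 = 4°
−90° (square ↓): 4 − 90 = -86 → -86 + 360 = 274°
+141° (split-comp 39° ↓): 274 + 141 = 415 → 415 − 360 = 55°

55°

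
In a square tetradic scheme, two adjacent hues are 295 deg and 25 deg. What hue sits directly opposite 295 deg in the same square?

115°

A square tetradic scheme places four hues 90° apart; opposite corners are 180° apart.
295 + 180 = 475 → 475 − 360 = 115°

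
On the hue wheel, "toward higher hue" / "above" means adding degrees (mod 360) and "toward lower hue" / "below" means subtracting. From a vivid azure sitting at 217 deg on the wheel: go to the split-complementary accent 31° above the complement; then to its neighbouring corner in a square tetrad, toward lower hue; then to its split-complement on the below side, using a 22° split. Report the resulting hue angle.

136°

+211° (split-comp 31° ↑): 217 + 211 = 428 → 428 − 360 = 68°
−90° (square ↓): 68 − 90 = -22 → -22 + 360 = 338°
+158° (split-comp 22° ↓): 338 + 158 = 496 → 496 − 360 = 136°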